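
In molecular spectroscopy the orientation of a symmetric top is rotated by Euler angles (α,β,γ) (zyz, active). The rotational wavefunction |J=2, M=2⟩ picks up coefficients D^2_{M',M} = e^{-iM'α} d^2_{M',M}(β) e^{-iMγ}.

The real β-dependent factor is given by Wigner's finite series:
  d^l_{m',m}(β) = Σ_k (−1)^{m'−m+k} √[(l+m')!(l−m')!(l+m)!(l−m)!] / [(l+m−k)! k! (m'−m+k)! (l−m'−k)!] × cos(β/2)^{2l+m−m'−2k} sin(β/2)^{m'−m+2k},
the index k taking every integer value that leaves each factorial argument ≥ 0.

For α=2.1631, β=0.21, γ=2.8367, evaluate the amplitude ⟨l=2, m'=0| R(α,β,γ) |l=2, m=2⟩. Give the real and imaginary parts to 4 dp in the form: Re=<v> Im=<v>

Split into d^2_{0,2}(β=0.21) × two z-phases.
c=cos(0.21/2)=0.994493, s=sin(0.21/2)=0.104807; N=√[2·2·24·1]=9.797959
k∈{2} keeps every argument non-negative
  k=2: (−1)^0·9.7980/(4)·0.9945^2·0.1048^2 = +0.026611
d^2_{0,2}(0.21) = +0.026611
Phases: e^{-i·(0)·2.1631}=+1.000000+0.000000i, e^{-i·(2)·2.8367}=+0.819771+0.572691i ⇒ D=+0.021815+0.015240i

Re=0.0218 Im=0.0152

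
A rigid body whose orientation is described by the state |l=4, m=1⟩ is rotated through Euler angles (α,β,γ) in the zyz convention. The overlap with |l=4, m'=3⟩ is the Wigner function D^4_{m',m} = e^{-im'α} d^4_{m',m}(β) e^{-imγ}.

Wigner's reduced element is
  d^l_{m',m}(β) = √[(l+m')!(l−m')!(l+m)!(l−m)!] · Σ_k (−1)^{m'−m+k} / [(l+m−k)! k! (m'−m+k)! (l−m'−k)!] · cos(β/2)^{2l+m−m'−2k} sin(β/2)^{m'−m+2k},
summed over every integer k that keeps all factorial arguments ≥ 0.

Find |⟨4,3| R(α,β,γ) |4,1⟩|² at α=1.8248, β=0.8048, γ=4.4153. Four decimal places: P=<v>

P=0.2659

Split into d^4_{3,1}(β=0.8048) × two z-phases.
c=cos(0.8048/2)=0.920124, s=sin(0.8048/2)=0.391628; N=√[5040·1·120·6]=1904.940944
k∈{0,1} keeps every argument non-negative
  k=0: (−1)^2·1904.9409/(240)·0.9201^6·0.3916^2 = +0.738745
  k=1: (−1)^3·1904.9409/(144)·0.9201^4·0.3916^4 = -0.223048
d^4_{3,1}(0.8048) = +0.738745 -0.223048 = +0.515697
|D^4_{3,1}|² = |d^4_{3,1}(β)|² = (+0.515697)² = 0.265944 (the z-rotation phases have unit modulus)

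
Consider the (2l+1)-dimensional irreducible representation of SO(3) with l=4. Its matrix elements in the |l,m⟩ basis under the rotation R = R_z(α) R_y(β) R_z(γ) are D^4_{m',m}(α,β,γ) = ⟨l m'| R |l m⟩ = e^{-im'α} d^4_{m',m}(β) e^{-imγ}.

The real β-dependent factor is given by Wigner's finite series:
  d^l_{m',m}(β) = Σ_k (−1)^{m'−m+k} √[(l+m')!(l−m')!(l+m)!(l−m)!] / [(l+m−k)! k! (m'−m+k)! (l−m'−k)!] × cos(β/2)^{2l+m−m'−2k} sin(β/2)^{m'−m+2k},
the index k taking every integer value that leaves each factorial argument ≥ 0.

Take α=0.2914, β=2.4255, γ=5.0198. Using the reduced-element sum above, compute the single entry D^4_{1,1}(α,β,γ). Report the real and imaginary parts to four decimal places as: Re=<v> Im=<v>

Re=-0.2846 Im=-0.4171

Split into d^4_{1,1}(β=2.4255) × two z-phases.
With c≡cos(β/2)=0.350445 and s≡sin(β/2)=0.936583, N=[120·6·120·6]^{1/2}=720.000000
Admissible k: 0..3 (factorial args all ≥0)
  k=0: (−1)^0·720.0000/(720)·0.3504^8·0.9366^0 = +0.000227
  k=1: (−1)^1·720.0000/(48)·0.3504^6·0.9366^2 = -0.024373
  k=2: (−1)^2·720.0000/(24)·0.3504^4·0.9366^4 = +0.348166
  k=3: (−1)^3·720.0000/(72)·0.3504^2·0.9366^6 = -0.828931
d^4_{1,1}(2.4255) = +0.000227 -0.024373 +0.348166 -0.828931 = -0.504910
Attach z-rotation phases: D = e^{-i(1)(0.2914)}·(-0.504910)·e^{-i(1)(5.0198)} = -0.284598-0.417059i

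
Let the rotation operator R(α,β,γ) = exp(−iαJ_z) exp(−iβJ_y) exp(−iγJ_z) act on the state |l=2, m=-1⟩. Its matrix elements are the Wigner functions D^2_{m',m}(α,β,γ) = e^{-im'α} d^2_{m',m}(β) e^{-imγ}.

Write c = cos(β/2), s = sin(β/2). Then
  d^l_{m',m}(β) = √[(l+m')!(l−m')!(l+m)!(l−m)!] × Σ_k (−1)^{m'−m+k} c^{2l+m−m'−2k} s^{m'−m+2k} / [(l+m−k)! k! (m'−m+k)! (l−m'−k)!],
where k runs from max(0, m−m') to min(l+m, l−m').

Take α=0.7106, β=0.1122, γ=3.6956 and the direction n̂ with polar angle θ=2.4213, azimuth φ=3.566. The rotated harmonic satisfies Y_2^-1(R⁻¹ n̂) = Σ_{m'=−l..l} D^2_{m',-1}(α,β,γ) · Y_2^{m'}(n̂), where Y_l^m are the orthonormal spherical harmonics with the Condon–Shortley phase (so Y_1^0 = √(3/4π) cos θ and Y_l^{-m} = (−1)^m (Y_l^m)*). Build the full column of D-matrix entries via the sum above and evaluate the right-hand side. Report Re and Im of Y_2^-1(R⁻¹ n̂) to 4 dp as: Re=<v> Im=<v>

Need the full column D^2_{m',-1} for m'=−2..2 at α=0.7106, β=0.1122, γ=3.6956.
cos(β/2)=0.998427, sin(β/2)=0.056071
d^2_{-2,-1}: single k=1 term ⇒ +0.111613;  D = +0.043917-0.102609i
d^2_{-1,-1}: k∈[0..1] ⇒ +0.993722 -0.009402 = +0.984320;  D = -0.296701-0.938539i
d^2_{0,-1}: k∈[0..1] ⇒ -0.136697 +0.000431 = -0.136266;  D = +0.115884+0.071689i
d^2_{1,-1}: k∈[0..1] ⇒ +0.009402 -0.000010 = +0.009392;  D = -0.009277+0.001465i
d^2_{2,-1}: single k=0 term ⇒ -0.000352;  D = +0.000228-0.000268i
Y_2^{m'}(θ=2.4213,φ=3.566) and Σ D·Y over m':
  (+0.0439-0.1026i)·(+0.1111-0.1261i)  (-0.2967-0.9385i)·(+0.3490-0.1577i)  (+0.1159+0.0717i)·(+0.2191+0.0000i)  (-0.0093+0.0015i)·(-0.3490-0.1577i)  (+0.0002-0.0003i)·(+0.1111+0.1261i)
Y_2^-1(R⁻¹ n̂) = -0.230720-0.281056i

Re=-0.2307 Im=-0.2811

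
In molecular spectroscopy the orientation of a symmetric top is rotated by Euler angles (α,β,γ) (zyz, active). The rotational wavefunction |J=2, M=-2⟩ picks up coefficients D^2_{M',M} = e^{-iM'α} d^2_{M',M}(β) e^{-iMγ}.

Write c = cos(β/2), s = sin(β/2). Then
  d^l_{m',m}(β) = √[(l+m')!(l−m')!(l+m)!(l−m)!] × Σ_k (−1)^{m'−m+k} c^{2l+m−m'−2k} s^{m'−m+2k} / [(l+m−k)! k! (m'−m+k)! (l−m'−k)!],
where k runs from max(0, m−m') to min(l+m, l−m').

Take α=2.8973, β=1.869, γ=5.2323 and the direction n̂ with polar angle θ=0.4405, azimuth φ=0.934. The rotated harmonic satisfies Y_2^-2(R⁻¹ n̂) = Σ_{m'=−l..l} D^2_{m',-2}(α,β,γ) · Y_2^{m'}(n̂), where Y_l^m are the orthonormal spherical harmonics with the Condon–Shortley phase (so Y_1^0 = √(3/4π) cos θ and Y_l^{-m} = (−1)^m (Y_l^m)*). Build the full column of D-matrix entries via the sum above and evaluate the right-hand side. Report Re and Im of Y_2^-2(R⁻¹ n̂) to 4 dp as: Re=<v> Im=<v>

Re=-0.3144 Im=-0.0446

Need the full column D^2_{m',-2} for m'=−2..2 at α=2.8973, β=1.869, γ=5.2323.
cos(β/2)=0.594221, sin(β/2)=0.804302
d^2_{-2,-2}: single k=0 term ⇒ +0.124678;  D = -0.106211-0.065299i
d^2_{-1,-2}: single k=0 term ⇒ -0.337514;  D = -0.236229-0.241064i
d^2_{0,-2}: single k=0 term ⇒ +0.559512;  D = -0.283322-0.482475i
d^2_{1,-2}: single k=0 term ⇒ -0.618351;  D = -0.174852-0.593115i
d^2_{2,-2}: single k=0 term ⇒ +0.418482;  D = -0.017734-0.418106i
Y_2^{m'}(θ=0.4405,φ=0.934) and Σ D·Y over m':
  (-0.1062-0.0653i)·(-0.0206-0.0671i)  (-0.2362-0.2411i)·(+0.1772-0.2396i)  (-0.2833-0.4825i)·(+0.4588+0.0000i)  (-0.1749-0.5931i)·(-0.1772-0.2396i)  (-0.0177-0.4181i)·(-0.0206+0.0671i)
Y_2^-2(R⁻¹ n̂) = -0.314450-0.044602i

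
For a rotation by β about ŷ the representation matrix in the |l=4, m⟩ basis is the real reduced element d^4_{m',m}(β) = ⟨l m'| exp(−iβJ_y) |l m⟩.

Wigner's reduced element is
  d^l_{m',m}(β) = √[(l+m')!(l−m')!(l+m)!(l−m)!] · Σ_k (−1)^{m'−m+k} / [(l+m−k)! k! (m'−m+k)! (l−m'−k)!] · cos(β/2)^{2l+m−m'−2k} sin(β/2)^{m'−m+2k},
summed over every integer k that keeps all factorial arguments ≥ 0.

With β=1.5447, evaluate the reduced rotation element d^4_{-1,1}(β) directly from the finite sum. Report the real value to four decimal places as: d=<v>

d^4_{-1,1}(β=1.5447) via Wigner's sum:
With c≡cos(β/2)=0.716273 and s≡sin(β/2)=0.697820, N=[6·120·120·6]^{1/2}=720.000000
k∈{2,3,4,5} keeps every argument non-negative
  k=2: (−1)^0·720.0000/(72)·0.7163^6·0.6978^2 = +0.657594
  k=3: (−1)^1·720.0000/(24)·0.7163^4·0.6978^4 = -1.872448
  k=4: (−1)^2·720.0000/(48)·0.7163^2·0.6978^6 = +0.888608
  k=5: (−1)^3·720.0000/(720)·0.7163^0·0.6978^8 = -0.056228
d^4_{-1,1}(1.5447) = +0.657594 -1.872448 +0.888608 -0.056228 = -0.382473

d=-0.3825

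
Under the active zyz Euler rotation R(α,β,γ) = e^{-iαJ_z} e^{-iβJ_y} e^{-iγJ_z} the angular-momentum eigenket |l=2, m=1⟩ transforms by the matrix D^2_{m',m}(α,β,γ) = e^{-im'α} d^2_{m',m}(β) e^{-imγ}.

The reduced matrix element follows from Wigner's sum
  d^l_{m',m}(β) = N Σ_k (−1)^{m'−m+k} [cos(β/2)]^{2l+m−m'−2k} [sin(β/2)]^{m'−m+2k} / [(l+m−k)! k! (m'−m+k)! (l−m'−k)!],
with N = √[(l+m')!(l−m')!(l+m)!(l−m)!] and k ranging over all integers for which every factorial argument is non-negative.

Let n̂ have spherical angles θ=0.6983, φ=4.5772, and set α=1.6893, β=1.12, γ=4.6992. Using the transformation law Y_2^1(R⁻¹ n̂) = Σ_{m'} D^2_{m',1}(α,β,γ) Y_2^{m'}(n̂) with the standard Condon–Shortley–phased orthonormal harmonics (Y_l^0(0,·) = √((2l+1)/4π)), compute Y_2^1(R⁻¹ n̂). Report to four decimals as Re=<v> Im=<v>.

Re=-0.0260 Im=-0.1684

Need the full column D^2_{m',1} for m'=−2..2 at α=1.6893, β=1.12, γ=4.6992.
cos(β/2)=0.847255, sin(β/2)=0.531186
d^2_{-2,1}: single k=3 term ⇒ +0.253971;  D = +0.062882-0.246064i
d^2_{-1,1}: k∈[2..3] ⇒ +0.607636 -0.079614 = +0.528022;  D = -0.523450-0.069336i
d^2_{0,1}: k∈[1..2] ⇒ +0.791343 -0.311050 = +0.480293;  D = -0.006334+0.480252i
d^2_{1,1}: k∈[0..1] ⇒ +0.515296 -0.607636 = -0.092340;  D = -0.091828+0.009707i
d^2_{2,1}: single k=0 term ⇒ -0.646129;  D = +0.143411+0.630013i
Y_2^{m'}(θ=0.6983,φ=4.5772) and Σ D·Y over m':
  (+0.0629-0.2461i)·(-0.1539-0.0426i)  (-0.5234-0.0693i)·(-0.0513+0.3770i)  (-0.0063+0.4803i)·(+0.2397+0.0000i)  (-0.0918+0.0097i)·(+0.0513+0.3770i)  (+0.1434+0.6300i)·(-0.1539+0.0426i)
Y_2^1(R⁻¹ n̂) = -0.026011-0.168411i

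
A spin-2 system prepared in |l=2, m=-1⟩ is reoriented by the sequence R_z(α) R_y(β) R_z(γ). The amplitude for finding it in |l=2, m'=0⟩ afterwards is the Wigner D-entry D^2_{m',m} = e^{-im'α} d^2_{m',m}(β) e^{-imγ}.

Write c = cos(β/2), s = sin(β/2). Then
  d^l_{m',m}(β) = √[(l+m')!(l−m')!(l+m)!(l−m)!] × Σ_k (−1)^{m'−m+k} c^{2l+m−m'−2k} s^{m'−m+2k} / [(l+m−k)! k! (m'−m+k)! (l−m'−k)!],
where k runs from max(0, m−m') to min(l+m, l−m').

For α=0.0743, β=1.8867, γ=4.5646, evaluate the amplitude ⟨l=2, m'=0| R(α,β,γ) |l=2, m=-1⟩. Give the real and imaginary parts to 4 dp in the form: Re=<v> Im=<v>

Re=-0.0533 Im=-0.3577

First d^2_{0,-1}(β=1.8867), then the phase factors e^{-i(0)α} and e^{-i(-1)γ}:
With c≡cos(β/2)=0.587079 and s≡sin(β/2)=0.809529, N=[2·2·1·6]^{1/2}=4.898979
k: max(0,(-1)−(0))=0 … min(2+(-1),2−(0))=1
  k=0: (−1)^1·4.8990/(2)·0.5871^3·0.8095^1 = -0.401235
  k=1: (−1)^2·4.8990/(2)·0.5871^1·0.8095^3 = +0.762905
d^2_{0,-1}(1.8867) = -0.401235 +0.762905 = +0.361670
Phases: e^{-i·(0)·0.0743}=+1.000000+0.000000i, e^{-i·(-1)·4.5646}=-0.147252-0.989099i ⇒ D=-0.053256-0.357727i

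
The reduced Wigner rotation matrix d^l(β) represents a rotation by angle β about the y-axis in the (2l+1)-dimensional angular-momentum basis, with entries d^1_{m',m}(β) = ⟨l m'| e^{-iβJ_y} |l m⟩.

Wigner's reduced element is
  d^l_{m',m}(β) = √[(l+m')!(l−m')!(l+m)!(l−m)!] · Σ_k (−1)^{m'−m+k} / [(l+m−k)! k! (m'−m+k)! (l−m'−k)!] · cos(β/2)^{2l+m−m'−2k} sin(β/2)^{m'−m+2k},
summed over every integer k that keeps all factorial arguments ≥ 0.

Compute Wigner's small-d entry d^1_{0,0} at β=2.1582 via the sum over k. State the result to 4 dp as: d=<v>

d^1_{0,0}(β=2.1582) via Wigner's sum:
Half-angle: c=0.472122, s=0.881533. N=√(1·1·1·1)=1.000000
Admissible k: 0..1 (factorial args all ≥0)
  k=0: (−1)^0·1.0000/(1)·0.4721^2·0.8815^0 = +0.222899
  k=1: (−1)^1·1.0000/(1)·0.4721^0·0.8815^2 = -0.777101
d^1_{0,0}(2.1582) = +0.222899 -0.777101 = -0.554202

d=-0.5542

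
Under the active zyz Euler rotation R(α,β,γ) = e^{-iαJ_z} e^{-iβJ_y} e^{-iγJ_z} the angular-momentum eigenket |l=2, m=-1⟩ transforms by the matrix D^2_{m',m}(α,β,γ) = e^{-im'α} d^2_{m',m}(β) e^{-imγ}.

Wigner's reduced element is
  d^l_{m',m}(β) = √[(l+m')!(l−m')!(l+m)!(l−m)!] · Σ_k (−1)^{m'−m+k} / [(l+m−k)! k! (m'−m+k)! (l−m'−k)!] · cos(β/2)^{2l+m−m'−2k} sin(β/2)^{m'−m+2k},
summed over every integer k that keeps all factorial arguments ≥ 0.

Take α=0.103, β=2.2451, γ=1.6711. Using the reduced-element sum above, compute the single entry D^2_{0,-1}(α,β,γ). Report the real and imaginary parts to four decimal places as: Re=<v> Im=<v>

First d^2_{0,-1}(β=2.2451), then the phase factors e^{-i(0)α} and e^{-i(-1)γ}:
c=cos(2.2451/2)=0.433386, s=sin(2.2451/2)=0.901209; N=√[2·2·1·6]=4.898979
k∈{0,1} keeps every argument non-negative
  k=0: (−1)^1·4.8990/(2)·0.4334^3·0.9012^1 = -0.179690
  k=1: (−1)^2·4.8990/(2)·0.4334^1·0.9012^3 = +0.777009
d^2_{0,-1}(2.2451) = -0.179690 +0.777009 = +0.597319
Attach z-rotation phases: D = e^{-i(0)(0.103)}·(+0.597319)·e^{-i(-1)(1.6711)} = -0.059813+0.594316i

Re=-0.0598 Im=0.5943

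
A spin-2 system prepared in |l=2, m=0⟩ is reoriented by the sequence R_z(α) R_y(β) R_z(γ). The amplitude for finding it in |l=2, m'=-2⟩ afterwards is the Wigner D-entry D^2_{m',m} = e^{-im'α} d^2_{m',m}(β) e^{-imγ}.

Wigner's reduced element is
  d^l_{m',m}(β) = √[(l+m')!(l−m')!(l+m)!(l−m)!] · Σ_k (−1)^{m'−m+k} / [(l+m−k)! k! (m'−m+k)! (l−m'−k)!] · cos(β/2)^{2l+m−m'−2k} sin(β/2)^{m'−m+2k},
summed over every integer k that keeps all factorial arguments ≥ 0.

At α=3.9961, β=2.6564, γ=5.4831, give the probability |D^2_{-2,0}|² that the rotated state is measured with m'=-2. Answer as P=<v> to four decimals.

P=0.0177

First d^2_{-2,0}(β=2.6564), then the phase factors e^{-i(-2)α} and e^{-i(0)γ}:
c=cos(2.6564/2)=0.240224, s=sin(2.6564/2)=0.970718; N=√[1·24·2·2]=9.797959
Admissible k: 2..2 (factorial args all ≥0)
  k=2: (−1)^0·9.7980/(4)·0.2402^2·0.9707^2 = +0.133197
d^2_{-2,0}(2.6564) = +0.133197
|D^2_{-2,0}|² = |d^2_{-2,0}(β)|² = (+0.133197)² = 0.017741 (the z-rotation phases have unit modulus)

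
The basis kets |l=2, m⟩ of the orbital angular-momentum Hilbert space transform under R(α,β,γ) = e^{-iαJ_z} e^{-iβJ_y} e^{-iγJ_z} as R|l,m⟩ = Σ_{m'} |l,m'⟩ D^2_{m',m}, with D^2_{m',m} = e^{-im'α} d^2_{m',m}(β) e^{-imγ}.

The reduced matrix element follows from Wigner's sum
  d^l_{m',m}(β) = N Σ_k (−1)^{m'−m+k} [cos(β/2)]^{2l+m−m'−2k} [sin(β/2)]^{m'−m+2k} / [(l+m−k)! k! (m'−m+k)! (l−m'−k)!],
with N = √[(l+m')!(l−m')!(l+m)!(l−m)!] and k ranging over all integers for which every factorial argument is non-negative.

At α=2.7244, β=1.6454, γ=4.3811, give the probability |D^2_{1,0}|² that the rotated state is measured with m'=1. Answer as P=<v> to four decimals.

Split into d^2_{1,0}(β=1.6454) × two z-phases.
Half-angle: c=0.680245, s=0.732985. N=√(6·1·2·2)=4.898979
Admissible k: 0..1 (factorial args all ≥0)
  k=0: (−1)^1·4.8990/(2)·0.6802^3·0.7330^1 = -0.565153
  k=1: (−1)^2·4.8990/(2)·0.6802^1·0.7330^3 = +0.656185
d^2_{1,0}(1.6454) = -0.565153 +0.656185 = +0.091032
|D^2_{1,0}|² = |d^2_{1,0}(β)|² = (+0.091032)² = 0.008287 (the z-rotation phases have unit modulus)

P=0.0083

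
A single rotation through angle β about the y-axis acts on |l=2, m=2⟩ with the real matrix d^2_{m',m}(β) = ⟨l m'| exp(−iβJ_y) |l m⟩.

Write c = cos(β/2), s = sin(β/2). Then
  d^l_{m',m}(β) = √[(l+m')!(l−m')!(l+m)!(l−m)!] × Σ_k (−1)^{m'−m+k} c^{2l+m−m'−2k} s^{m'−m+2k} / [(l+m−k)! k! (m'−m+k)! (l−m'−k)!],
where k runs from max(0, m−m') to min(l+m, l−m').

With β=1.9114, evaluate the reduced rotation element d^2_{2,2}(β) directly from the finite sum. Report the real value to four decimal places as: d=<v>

d=0.1109

d^2_{2,2}(β=1.9114) via Wigner's sum:
With c≡cos(β/2)=0.577037 and s≡sin(β/2)=0.816718, N=[24·1·24·1]^{1/2}=24.000000
k∈{0} keeps every argument non-negative
  k=0: (−1)^0·24.0000/(24)·0.5770^4·0.8167^0 = +0.110870
d^2_{2,2}(1.9114) = +0.110870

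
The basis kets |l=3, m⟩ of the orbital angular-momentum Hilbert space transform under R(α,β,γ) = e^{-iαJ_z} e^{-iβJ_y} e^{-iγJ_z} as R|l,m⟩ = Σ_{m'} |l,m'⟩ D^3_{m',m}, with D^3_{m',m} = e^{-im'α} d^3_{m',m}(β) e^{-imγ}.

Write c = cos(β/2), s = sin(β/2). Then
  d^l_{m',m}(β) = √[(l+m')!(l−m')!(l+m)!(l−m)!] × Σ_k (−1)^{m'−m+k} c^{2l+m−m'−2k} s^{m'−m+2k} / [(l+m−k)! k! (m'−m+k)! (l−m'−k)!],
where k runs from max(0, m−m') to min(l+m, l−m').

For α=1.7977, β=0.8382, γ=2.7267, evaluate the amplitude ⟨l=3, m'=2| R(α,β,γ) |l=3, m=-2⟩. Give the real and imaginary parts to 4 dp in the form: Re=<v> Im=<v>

Split into d^3_{2,-2}(β=0.8382) × two z-phases.
Half-angle: c=0.913456, s=0.406939. N=√(120·1·1·120)=120.000000
k: max(0,(-2)−(2))=0 … min(3+(-2),3−(2))=1
  k=0: (−1)^4·120.0000/(24)·0.9135^2·0.4069^4 = +0.114409
  k=1: (−1)^5·120.0000/(120)·0.9135^0·0.4069^6 = -0.004541
d^3_{2,-2}(0.8382) = +0.114409 -0.004541 = +0.109868
D = (-0.898785+0.438391i)·(+0.109868)·(+0.675034-0.737786i) = -0.031122+0.105368i

Re=-0.0311 Im=0.1054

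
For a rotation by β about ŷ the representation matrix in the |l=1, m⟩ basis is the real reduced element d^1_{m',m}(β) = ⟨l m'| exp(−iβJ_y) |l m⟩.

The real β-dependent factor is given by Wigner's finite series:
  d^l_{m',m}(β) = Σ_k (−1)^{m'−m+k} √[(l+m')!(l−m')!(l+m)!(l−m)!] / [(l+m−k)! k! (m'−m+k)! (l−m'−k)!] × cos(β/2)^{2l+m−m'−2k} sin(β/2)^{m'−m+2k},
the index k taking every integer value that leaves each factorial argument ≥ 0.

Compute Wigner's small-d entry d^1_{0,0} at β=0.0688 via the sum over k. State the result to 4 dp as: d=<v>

d=0.9976

d^1_{0,0}(β=0.0688) via Wigner's sum:
With c≡cos(β/2)=0.999408 and s≡sin(β/2)=0.034393, N=[1·1·1·1]^{1/2}=1.000000
k∈{0,1} keeps every argument non-negative
  k=0: (−1)^0·1.0000/(1)·0.9994^2·0.0344^0 = +0.998817
  k=1: (−1)^1·1.0000/(1)·0.9994^0·0.0344^2 = -0.001183
d^1_{0,0}(0.0688) = +0.998817 -0.001183 = +0.997634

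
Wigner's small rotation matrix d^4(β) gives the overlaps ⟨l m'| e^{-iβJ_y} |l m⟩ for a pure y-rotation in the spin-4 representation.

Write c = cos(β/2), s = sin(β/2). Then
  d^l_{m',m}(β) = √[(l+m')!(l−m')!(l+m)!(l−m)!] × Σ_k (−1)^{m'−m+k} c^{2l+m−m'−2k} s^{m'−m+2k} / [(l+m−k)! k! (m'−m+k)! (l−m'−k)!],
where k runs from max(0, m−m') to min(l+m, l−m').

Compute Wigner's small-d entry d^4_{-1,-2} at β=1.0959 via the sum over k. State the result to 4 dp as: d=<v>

d=0.2918

d^4_{-1,-2}(β=1.0959) via Wigner's sum:
With c≡cos(β/2)=0.853594 and s≡sin(β/2)=0.520938, N=[6·120·2·720]^{1/2}=1018.233765
The bounds max(0,m−m')=0 and min(l+m,l−m')=2 give 3 terms
  k=0: (−1)^1·1018.2338/(240)·0.8536^7·0.5209^1 = -0.729765
  k=1: (−1)^2·1018.2338/(48)·0.8536^5·0.5209^3 = +1.359011
  k=2: (−1)^3·1018.2338/(72)·0.8536^3·0.5209^5 = -0.337444
d^4_{-1,-2}(1.0959) = -0.729765 +1.359011 -0.337444 = +0.291802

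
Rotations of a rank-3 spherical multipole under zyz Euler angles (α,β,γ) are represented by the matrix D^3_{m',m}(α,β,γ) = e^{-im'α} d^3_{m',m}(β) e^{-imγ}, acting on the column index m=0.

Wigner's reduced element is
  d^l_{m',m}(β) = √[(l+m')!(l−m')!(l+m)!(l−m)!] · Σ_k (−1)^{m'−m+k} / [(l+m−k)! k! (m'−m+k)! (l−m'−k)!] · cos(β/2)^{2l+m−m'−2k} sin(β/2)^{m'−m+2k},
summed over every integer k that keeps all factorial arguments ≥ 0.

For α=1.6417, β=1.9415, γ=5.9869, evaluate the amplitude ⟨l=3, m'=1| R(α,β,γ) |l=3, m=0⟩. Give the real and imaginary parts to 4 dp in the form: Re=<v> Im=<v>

Re=-0.0098 Im=-0.1384

First d^3_{1,0}(β=1.9415), then the phase factors e^{-i(1)α} and e^{-i(0)γ}:
c=cos(1.9415/2)=0.564681, s=sin(1.9415/2)=0.825309; N=√[24·2·6·6]=41.569219
Admissible k: 0..2 (factorial args all ≥0)
  k=0: (−1)^1·41.5692/(12)·0.5647^5·0.8253^1 = -0.164143
  k=1: (−1)^2·41.5692/(4)·0.5647^3·0.8253^3 = +1.051892
  k=2: (−1)^3·41.5692/(12)·0.5647^1·0.8253^5 = -0.748993
d^3_{1,0}(1.9415) = -0.164143 +1.051892 -0.748993 = +0.138756
Phases: e^{-i·(1)·1.6417}=-0.070844-0.997487i, e^{-i·(0)·5.9869}=+1.000000+0.000000i ⇒ D=-0.009830-0.138408i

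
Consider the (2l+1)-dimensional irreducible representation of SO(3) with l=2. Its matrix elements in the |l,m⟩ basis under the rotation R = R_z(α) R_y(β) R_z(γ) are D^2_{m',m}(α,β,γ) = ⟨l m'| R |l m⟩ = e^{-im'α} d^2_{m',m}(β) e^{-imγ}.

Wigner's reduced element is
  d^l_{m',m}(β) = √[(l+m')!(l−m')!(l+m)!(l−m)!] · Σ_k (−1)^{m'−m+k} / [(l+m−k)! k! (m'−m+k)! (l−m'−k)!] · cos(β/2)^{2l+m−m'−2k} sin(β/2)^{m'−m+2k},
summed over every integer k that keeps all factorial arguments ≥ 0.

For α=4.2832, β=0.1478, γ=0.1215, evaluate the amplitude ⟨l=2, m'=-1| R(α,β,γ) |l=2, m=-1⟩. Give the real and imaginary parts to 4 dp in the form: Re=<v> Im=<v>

D^2_{-1,-1}(4.2832,0.1478,0.1215) = e^{-i·-1·4.2832}·d^2_{-1,-1}(0.1478)·e^{-i·-1·0.1215}. Compute d first:
Half-angle: c=0.997271, s=0.073833. N=√(1·6·1·6)=6.000000
k: max(0,(-1)−(-1))=0 … min(2+(-1),2−(-1))=1
  k=0: (−1)^0·6.0000/(6)·0.9973^4·0.0738^0 = +0.989127
  k=1: (−1)^1·6.0000/(2)·0.9973^2·0.0738^2 = -0.016265
d^2_{-1,-1}(0.1478) = +0.989127 -0.016265 = +0.972862
Attach z-rotation phases: D = e^{-i(-1)(4.2832)}·(+0.972862)·e^{-i(-1)(0.1215)} = -0.294638-0.927173i

Re=-0.2946 Im=-0.9272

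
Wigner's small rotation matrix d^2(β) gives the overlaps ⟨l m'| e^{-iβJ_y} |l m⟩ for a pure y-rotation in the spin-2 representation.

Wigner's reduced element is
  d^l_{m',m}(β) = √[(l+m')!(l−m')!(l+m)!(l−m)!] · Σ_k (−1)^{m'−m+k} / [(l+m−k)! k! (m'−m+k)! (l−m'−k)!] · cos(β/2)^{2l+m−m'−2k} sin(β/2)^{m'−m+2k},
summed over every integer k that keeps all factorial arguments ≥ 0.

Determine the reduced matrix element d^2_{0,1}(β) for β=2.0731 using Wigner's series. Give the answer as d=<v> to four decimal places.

d^2_{0,1}(β=2.0731) via Wigner's sum:
Half-angle: c=0.509193, s=0.860653. N=√(2·2·6·1)=4.898979
The bounds max(0,m−m')=1 and min(l+m,l−m')=2 give 2 terms
  k=1: (−1)^0·4.8990/(2)·0.5092^3·0.8607^1 = +0.278323
  k=2: (−1)^1·4.8990/(2)·0.5092^1·0.8607^3 = -0.795136
d^2_{0,1}(2.0731) = +0.278323 -0.795136 = -0.516813

d=-0.5168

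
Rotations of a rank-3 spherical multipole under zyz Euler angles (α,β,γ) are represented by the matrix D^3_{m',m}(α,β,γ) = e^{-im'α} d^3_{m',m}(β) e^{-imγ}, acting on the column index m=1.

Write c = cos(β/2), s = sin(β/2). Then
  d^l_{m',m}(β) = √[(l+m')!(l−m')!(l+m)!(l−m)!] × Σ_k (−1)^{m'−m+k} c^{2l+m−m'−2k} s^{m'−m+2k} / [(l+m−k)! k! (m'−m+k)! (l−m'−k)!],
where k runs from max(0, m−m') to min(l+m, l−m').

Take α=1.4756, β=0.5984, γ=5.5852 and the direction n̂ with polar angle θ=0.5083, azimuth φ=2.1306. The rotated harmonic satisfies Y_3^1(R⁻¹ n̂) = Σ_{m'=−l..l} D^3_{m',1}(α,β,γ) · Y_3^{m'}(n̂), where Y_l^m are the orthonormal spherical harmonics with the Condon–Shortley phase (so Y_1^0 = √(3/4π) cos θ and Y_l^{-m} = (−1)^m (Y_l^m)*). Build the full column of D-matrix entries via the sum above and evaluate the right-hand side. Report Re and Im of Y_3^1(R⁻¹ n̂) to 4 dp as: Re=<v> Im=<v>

Need the full column D^3_{m',1} for m'=−3..3 at α=1.4756, β=0.5984, γ=5.5852.
cos(β/2)=0.955573, sin(β/2)=0.294756
d^3_{-3,1}: single k=4 term ⇒ +0.026695;  D = +0.010699-0.024457i
d^3_{-2,1}: k∈[3..4] ⇒ +0.141322 -0.006723 = +0.134598;  D = -0.117628-0.065425i
d^3_{-1,1}: k∈[2..4] ⇒ +0.434641 -0.055140 +0.000656 = +0.380157;  D = -0.215527+0.313157i
d^3_{0,1}: k∈[1..3] ⇒ +0.813526 -0.232215 +0.007365 = +0.588676;  D = +0.451007+0.378328i
d^3_{1,1}: k∈[0..2] ⇒ +0.761346 -0.579522 +0.041355 = +0.223180;  D = +0.159035-0.156579i
d^3_{2,1}: k∈[0..1] ⇒ -0.742644 +0.141322 = -0.601323;  D = +0.379237+0.466656i
d^3_{3,1}: single k=0 term ⇒ +0.280560;  D = -0.233561+0.155444i
Y_3^{m'}(θ=0.5083,φ=2.1306) and Σ D·Y over m':
  (+0.0107-0.0245i)·(+0.0478-0.0052i)  (-0.1176-0.0654i)·(-0.0922+0.1903i)  (-0.2155+0.3132i)·(-0.2352-0.3753i)  (+0.4510+0.3783i)·(+0.2659+0.0000i)  (+0.1590-0.1566i)·(+0.2352-0.3753i)  (+0.3792+0.4667i)·(-0.0922-0.1903i)  (-0.2336+0.1554i)·(-0.0478-0.0052i)
Y_3^1(R⁻¹ n̂) = +0.356269-0.127669i

Re=0.3563 Im=-0.1277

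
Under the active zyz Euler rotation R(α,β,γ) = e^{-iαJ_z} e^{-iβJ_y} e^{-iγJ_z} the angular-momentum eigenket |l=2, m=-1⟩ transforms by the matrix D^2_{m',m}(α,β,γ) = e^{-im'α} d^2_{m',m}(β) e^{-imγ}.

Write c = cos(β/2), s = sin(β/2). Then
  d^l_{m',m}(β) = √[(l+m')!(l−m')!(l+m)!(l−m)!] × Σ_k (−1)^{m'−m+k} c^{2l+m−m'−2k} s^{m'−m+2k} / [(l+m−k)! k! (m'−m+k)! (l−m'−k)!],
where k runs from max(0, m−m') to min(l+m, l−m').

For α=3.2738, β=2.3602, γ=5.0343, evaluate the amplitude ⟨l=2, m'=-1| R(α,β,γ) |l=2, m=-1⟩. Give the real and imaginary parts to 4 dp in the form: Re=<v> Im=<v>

Re=0.1540 Im=-0.3154

Split into d^2_{-1,-1}(β=2.3602) × two z-phases.
c=cos(2.3602/2)=0.380832, s=sin(2.3602/2)=0.924644; N=√[1·6·1·6]=6.000000
The bounds max(0,m−m')=0 and min(l+m,l−m')=1 give 2 terms
  k=0: (−1)^0·6.0000/(6)·0.3808^4·0.9246^0 = +0.021035
  k=1: (−1)^1·6.0000/(2)·0.3808^2·0.9246^2 = -0.371996
d^2_{-1,-1}(2.3602) = +0.021035 -0.371996 = -0.350961
Attach z-rotation phases: D = e^{-i(-1)(3.2738)}·(-0.350961)·e^{-i(-1)(5.0343)} = +0.153956-0.315391i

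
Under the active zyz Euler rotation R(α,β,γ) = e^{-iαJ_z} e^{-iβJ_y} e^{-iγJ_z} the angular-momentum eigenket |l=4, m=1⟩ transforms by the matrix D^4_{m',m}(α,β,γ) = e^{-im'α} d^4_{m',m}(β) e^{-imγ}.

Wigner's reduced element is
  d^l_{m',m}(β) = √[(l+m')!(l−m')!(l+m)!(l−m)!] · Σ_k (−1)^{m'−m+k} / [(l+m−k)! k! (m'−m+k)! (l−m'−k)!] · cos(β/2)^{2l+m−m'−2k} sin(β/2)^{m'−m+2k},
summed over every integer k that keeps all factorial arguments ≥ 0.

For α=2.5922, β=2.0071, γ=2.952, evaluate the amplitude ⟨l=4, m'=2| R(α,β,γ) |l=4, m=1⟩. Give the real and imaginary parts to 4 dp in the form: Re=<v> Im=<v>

D^4_{2,1}(2.5922,2.0071,2.952) = e^{-i·2·2.5922}·d^4_{2,1}(2.0071)·e^{-i·1·2.952}. Compute d first:
c=cos(2.0071/2)=0.537312, s=sin(2.0071/2)=0.843384; N=√[720·2·120·6]=1018.233765
k∈{0,1,2} keeps every argument non-negative
  k=0: (−1)^1·1018.2338/(240)·0.5373^7·0.8434^1 = -0.046264
  k=1: (−1)^2·1018.2338/(48)·0.5373^5·0.8434^3 = +0.569919
  k=2: (−1)^3·1018.2338/(72)·0.5373^3·0.8434^5 = -0.936095
d^4_{2,1}(2.0071) = -0.046264 +0.569919 -0.936095 = -0.412440
Phases: e^{-i·(2)·2.5922}=+0.454678+0.890656i, e^{-i·(1)·2.952}=-0.982081-0.188459i ⇒ D=+0.114938+0.396101i

Re=0.1149 Im=0.3961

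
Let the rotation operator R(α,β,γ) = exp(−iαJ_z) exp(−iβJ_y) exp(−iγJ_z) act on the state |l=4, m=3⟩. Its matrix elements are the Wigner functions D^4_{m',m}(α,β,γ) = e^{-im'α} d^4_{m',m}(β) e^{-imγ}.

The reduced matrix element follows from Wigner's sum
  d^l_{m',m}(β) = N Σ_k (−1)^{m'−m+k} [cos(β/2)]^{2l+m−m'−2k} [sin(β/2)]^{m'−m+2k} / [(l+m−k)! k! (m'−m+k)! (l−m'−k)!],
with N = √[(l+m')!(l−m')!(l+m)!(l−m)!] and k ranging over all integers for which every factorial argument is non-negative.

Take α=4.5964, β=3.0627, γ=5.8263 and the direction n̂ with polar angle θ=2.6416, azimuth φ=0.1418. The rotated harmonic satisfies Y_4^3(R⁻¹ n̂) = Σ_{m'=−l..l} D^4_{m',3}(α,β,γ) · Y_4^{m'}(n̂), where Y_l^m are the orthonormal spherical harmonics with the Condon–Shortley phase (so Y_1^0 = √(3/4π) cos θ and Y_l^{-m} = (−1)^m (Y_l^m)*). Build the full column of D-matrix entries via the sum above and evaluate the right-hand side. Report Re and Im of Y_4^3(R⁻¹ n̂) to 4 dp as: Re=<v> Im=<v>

Need the full column D^4_{m',3} for m'=−4..4 at α=4.5964, β=3.0627, γ=5.8263.
cos(β/2)=0.039436, sin(β/2)=0.999222
d^4_{-4,3}: single k=7 term ⇒ +0.110936;  D = +0.068375+0.087359i
d^4_{-3,3}: k∈[6..7] ⇒ +0.010836 -0.993794 = -0.982958;  D = +0.838967-0.512193i
d^4_{-2,3}: k∈[5..6] ⇒ +0.000686 -0.146755 = -0.146069;  D = +0.061173+0.132642i
d^4_{-1,3}: k∈[4..5] ⇒ +0.000032 -0.012287 = -0.012255;  D = -0.011647+0.003810i
d^4_{0,3}: k∈[3..4] ⇒ +0.000001 -0.000723 = -0.000722;  D = -0.000143-0.000707i
d^4_{1,3}: k∈[2..3] ⇒ +0.000000 -0.000032 = -0.000032;  D = +0.000032-0.000003i
d^4_{2,3}: k∈[1..2] ⇒ +0.000000 -0.000001 = -0.000001;  D = -0.000000+0.000001i
d^4_{3,3}: k∈[0..1] ⇒ +0.000000 -0.000000 = -0.000000;  D = -0.000000-0.000000i
d^4_{4,3}: single k=0 term ⇒ -0.000000;  D = +0.000000-0.000000i
Y_4^{m'}(θ=2.6416,φ=0.1418) and Σ D·Y over m':
  (+0.0684+0.0874i)·(+0.0197-0.0126i)  (+0.8390-0.5122i)·(-0.1103+0.0500i)  (+0.0612+0.1326i)·(+0.3241-0.0945i)  (-0.0116+0.0038i)·(-0.4712+0.0673i)  (-0.0001-0.0007i)·(+0.0693+0.0000i)  (+0.0000-0.0000i)·(+0.4712+0.0673i)  (-0.0000+0.0000i)·(+0.3241+0.0945i)  (-0.0000-0.0000i)·(+0.1103+0.0500i)  (+0.0000-0.0000i)·(+0.0197+0.0126i)
Y_4^3(R⁻¹ n̂) = -0.026872+0.133830i

Re=-0.0269 Im=0.1338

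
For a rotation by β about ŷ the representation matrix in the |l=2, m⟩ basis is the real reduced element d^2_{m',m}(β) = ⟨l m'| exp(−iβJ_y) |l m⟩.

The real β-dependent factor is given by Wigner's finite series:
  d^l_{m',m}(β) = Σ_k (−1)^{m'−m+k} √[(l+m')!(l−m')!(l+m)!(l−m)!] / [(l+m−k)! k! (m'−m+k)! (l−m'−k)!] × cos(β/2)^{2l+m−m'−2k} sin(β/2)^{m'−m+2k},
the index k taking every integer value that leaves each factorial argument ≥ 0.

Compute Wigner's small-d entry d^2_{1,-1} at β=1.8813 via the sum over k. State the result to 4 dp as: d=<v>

d=0.2539

d^2_{1,-1}(β=1.8813) via Wigner's sum:
c=cos(1.8813/2)=0.589263, s=sin(1.8813/2)=0.807941; N=√[6·1·1·6]=6.000000
Admissible k: 0..1 (factorial args all ≥0)
  k=0: (−1)^2·6.0000/(2)·0.5893^2·0.8079^2 = +0.679985
  k=1: (−1)^3·6.0000/(6)·0.5893^0·0.8079^4 = -0.426108
d^2_{1,-1}(1.8813) = +0.679985 -0.426108 = +0.253877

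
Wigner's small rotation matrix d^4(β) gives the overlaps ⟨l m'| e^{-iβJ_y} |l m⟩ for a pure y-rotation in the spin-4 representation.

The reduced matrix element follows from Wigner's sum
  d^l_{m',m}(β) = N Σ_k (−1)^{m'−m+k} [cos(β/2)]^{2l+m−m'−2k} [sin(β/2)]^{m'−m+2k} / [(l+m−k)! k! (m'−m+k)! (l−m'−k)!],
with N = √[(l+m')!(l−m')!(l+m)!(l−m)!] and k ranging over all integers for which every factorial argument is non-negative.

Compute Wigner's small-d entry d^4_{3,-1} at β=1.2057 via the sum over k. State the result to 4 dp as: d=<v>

d^4_{3,-1}(β=1.2057) via Wigner's sum:
Half-angle: c=0.823723, s=0.566992. N=√(5040·1·6·120)=1904.940944
The bounds max(0,m−m')=0 and min(l+m,l−m')=1 give 2 terms
  k=0: (−1)^4·1904.9409/(144)·0.8237^4·0.5670^4 = +0.629438
  k=1: (−1)^5·1904.9409/(240)·0.8237^2·0.5670^6 = -0.178935
d^4_{3,-1}(1.2057) = +0.629438 -0.178935 = +0.450502

d=0.4505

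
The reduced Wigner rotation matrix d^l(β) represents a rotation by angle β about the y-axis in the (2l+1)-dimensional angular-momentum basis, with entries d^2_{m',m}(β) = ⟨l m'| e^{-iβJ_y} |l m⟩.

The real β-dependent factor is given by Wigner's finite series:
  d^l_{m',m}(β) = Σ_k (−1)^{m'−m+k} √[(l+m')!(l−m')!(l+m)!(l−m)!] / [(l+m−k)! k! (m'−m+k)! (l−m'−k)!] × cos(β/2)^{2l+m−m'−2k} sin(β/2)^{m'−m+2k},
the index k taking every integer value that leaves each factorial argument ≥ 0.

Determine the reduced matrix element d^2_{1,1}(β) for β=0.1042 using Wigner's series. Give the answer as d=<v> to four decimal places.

d^2_{1,1}(β=0.1042) via Wigner's sum:
Half-angle: c=0.998643, s=0.052076. N=√(6·1·6·1)=6.000000
The bounds max(0,m−m')=0 and min(l+m,l−m')=1 give 2 terms
  k=0: (−1)^0·6.0000/(6)·0.9986^4·0.0521^0 = +0.994583
  k=1: (−1)^1·6.0000/(2)·0.9986^2·0.0521^2 = -0.008114
d^2_{1,1}(0.1042) = +0.994583 -0.008114 = +0.986470

d=0.9865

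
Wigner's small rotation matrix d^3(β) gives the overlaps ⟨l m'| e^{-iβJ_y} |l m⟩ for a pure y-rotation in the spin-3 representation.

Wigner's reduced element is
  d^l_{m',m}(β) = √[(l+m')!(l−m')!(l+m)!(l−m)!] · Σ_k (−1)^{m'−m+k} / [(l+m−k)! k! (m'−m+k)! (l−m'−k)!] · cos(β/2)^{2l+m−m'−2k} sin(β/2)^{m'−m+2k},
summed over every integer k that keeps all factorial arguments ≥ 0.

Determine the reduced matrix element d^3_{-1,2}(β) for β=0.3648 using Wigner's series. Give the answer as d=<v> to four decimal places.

d=0.0353

d^3_{-1,2}(β=0.3648) via Wigner's sum:
Half-angle: c=0.983411, s=0.181390. N=√(2·24·120·1)=75.894664
The bounds max(0,m−m')=3 and min(l+m,l−m')=4 give 2 terms
  k=3: (−1)^0·75.8947/(12)·0.9834^3·0.1814^3 = +0.035899
  k=4: (−1)^1·75.8947/(24)·0.9834^1·0.1814^5 = -0.000611
d^3_{-1,2}(0.3648) = +0.035899 -0.000611 = +0.035288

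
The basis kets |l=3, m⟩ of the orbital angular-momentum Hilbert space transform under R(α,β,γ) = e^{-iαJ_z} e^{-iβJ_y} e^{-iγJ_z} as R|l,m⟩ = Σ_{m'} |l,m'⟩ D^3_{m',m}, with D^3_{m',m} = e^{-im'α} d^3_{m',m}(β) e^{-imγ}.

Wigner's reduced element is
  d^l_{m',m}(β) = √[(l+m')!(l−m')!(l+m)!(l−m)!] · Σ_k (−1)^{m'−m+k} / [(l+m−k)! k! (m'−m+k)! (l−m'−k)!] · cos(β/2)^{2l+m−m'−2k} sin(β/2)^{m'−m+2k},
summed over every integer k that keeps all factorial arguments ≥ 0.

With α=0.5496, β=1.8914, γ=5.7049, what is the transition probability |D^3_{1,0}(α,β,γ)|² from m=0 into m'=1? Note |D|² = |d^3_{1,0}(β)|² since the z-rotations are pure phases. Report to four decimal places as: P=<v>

D^3_{1,0}(0.5496,1.8914,5.7049) = e^{-i·1·0.5496}·d^3_{1,0}(1.8914)·e^{-i·0·5.7049}. Compute d first:
With c≡cos(β/2)=0.585175 and s≡sin(β/2)=0.810907, N=[24·2·6·6]^{1/2}=41.569219
k∈{0,1,2} keeps every argument non-negative
  k=0: (−1)^1·41.5692/(12)·0.5852^5·0.8109^1 = -0.192749
  k=1: (−1)^2·41.5692/(4)·0.5852^3·0.8109^3 = +1.110409
  k=2: (−1)^3·41.5692/(12)·0.5852^1·0.8109^5 = -0.710774
d^3_{1,0}(1.8914) = -0.192749 +1.110409 -0.710774 = +0.206886
|D^3_{1,0}|² = |d^3_{1,0}(β)|² = (+0.206886)² = 0.042802 (the z-rotation phases have unit modulus)

P=0.0428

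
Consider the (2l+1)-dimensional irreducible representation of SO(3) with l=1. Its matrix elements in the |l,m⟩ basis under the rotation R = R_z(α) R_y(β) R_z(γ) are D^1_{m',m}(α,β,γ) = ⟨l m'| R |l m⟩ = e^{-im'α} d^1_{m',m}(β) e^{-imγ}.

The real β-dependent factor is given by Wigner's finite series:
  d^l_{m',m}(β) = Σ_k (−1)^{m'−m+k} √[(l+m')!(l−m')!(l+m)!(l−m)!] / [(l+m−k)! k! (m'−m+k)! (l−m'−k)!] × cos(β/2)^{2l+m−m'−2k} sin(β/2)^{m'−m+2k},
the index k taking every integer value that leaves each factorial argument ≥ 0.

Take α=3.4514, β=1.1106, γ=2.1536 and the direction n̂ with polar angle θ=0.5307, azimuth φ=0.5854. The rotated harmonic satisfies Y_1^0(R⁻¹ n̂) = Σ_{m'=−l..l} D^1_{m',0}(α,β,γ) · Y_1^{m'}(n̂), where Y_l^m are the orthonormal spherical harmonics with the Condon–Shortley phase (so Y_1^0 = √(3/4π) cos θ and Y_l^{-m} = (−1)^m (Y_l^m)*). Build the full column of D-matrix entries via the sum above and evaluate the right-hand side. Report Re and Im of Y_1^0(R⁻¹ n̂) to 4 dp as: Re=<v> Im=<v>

Need the full column D^1_{m',0} for m'=−1..1 at α=3.4514, β=1.1106, γ=2.1536.
cos(β/2)=0.849742, sin(β/2)=0.527198
d^1_{-1,0}: single k=1 term ⇒ +0.633543;  D = -0.603382-0.193152i
d^1_{0,0}: k∈[0..1] ⇒ +0.722062 -0.277938 = +0.444124;  D = +0.444124+0.000000i
d^1_{1,0}: single k=0 term ⇒ -0.633543;  D = +0.603382-0.193152i
Y_1^{m'}(θ=0.5307,φ=0.5854) and Σ D·Y over m':
  (-0.6034-0.1932i)·(+0.1458-0.0966i)  (+0.4441+0.0000i)·(+0.4214+0.0000i)  (+0.6034-0.1932i)·(-0.1458-0.0966i)
Y_1^0(R⁻¹ n̂) = -0.026059+0.000000i

Re=-0.0261 Im=0.0000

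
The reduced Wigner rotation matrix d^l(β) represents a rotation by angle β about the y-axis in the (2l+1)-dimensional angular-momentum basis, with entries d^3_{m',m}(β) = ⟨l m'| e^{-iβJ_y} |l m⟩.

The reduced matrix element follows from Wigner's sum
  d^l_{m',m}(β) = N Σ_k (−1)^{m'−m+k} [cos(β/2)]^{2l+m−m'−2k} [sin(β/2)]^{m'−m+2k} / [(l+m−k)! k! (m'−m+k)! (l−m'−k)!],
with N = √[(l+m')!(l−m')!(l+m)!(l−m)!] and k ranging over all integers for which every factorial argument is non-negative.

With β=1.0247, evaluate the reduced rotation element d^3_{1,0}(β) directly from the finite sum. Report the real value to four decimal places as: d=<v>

d^3_{1,0}(β=1.0247) via Wigner's sum:
Half-angle: c=0.871595, s=0.490227. N=√(24·2·6·6)=41.569219
Admissible k: 0..2 (factorial args all ≥0)
  k=0: (−1)^1·41.5692/(12)·0.8716^5·0.4902^1 = -0.854203
  k=1: (−1)^2·41.5692/(4)·0.8716^3·0.4902^3 = +0.810676
  k=2: (−1)^3·41.5692/(12)·0.8716^1·0.4902^5 = -0.085485
d^3_{1,0}(1.0247) = -0.854203 +0.810676 -0.085485 = -0.129012

d=-0.1290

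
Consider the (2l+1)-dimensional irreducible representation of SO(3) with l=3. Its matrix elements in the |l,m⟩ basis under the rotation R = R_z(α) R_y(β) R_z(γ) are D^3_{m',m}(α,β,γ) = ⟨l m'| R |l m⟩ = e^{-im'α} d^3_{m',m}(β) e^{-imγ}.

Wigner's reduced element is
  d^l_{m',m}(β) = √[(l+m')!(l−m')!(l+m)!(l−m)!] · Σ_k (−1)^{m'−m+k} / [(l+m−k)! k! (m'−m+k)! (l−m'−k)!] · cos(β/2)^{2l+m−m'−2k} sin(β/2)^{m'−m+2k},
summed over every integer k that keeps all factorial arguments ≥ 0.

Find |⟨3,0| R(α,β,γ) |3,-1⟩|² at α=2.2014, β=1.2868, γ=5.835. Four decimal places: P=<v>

P=0.0638

First d^3_{0,-1}(β=1.2868), then the phase factors e^{-i(0)α} and e^{-i(-1)γ}:
c=cos(1.2868/2)=0.800061, s=sin(1.2868/2)=0.599919; N=√[6·6·2·24]=41.569219
Admissible k: 0..2 (factorial args all ≥0)
  k=0: (−1)^1·41.5692/(12)·0.8001^5·0.5999^1 = -0.681236
  k=1: (−1)^2·41.5692/(4)·0.8001^3·0.5999^3 = +1.149102
  k=2: (−1)^3·41.5692/(12)·0.8001^1·0.5999^5 = -0.215366
d^3_{0,-1}(1.2868) = -0.681236 +1.149102 -0.215366 = +0.252500
|D^3_{0,-1}|² = |d^3_{0,-1}(β)|² = (+0.252500)² = 0.063756 (the z-rotation phases have unit modulus)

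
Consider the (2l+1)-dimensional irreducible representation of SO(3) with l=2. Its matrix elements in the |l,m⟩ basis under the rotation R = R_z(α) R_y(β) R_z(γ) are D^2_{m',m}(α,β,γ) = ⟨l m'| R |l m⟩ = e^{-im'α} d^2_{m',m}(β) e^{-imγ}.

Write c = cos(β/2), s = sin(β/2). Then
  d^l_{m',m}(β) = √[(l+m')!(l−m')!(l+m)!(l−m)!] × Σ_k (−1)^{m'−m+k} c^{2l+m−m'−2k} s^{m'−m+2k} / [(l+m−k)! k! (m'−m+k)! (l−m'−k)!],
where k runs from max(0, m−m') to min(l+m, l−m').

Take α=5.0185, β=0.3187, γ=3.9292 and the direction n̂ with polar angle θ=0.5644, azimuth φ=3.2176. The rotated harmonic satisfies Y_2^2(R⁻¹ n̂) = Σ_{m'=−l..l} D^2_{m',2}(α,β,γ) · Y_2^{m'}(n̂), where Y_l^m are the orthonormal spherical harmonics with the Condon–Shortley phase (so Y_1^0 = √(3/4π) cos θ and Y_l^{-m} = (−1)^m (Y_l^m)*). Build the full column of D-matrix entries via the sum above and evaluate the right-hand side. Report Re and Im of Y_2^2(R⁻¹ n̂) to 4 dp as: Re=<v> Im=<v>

Re=0.1533 Im=0.0481

Need the full column D^2_{m',2} for m'=−2..2 at α=5.0185, β=0.3187, γ=3.9292.
cos(β/2)=0.987331, sin(β/2)=0.158676
d^2_{-2,2}: single k=4 term ⇒ +0.000634;  D = -0.000362+0.000520i
d^2_{-1,2}: single k=3 term ⇒ +0.007889;  D = -0.007533-0.002344i
d^2_{0,2}: single k=2 term ⇒ +0.060121;  D = -0.000266-0.060120i
d^2_{1,2}: single k=1 term ⇒ +0.305443;  D = +0.290834-0.093332i
d^2_{2,2}: single k=0 term ⇒ +0.950277;  D = +0.549543+0.775261i
Y_2^{m'}(θ=0.5644,φ=3.2176) and Σ D·Y over m':
  (-0.0004+0.0005i)·(+0.1092-0.0167i)  (-0.0075-0.0023i)·(-0.3481+0.0265i)  (-0.0003-0.0601i)·(+0.3601+0.0000i)  (+0.2908-0.0933i)·(+0.3481+0.0265i)  (+0.5495+0.7753i)·(+0.1092+0.0167i)
Y_2^2(R⁻¹ n̂) = +0.153347+0.048144i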